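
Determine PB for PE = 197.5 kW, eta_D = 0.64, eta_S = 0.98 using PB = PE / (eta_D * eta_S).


Formula: PB = PE / (eta_D * eta_S)
Step 1 — combined efficiency = eta_D * eta_S = 0.64 * 0.98 = 0.6272
Step 2 — PB = 197.5 / 0.6272 ≈ 314.89 kW (5 s.f.)

314.89 kW


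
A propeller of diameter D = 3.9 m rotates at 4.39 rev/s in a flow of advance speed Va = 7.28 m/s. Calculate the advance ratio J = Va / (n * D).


Formula: J = Va / (n * D)
Step 1 — n * D = 4.39 * 3.9 = 17.121
Step 2 — J = 7.28 / 17.121 ≈ 0.42521 (5 s.f.)

0.42521


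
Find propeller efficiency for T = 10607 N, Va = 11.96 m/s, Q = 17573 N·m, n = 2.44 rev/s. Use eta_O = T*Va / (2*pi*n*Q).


Formula: eta = T * Va / (2 * pi * n * Q)
Step 1 — numerator = T * Va = 10607 * 11.96 = 126859.72
Step 2 — 2 * pi * n = 2 * pi * 2.44 = 15.330972
Step 3 — denominator = 15.330972 * 17573 = 269411.17
Step 4 — eta = 126859.72 / 269411.17 ≈ 0.47088 (5 s.f.)

0.47088


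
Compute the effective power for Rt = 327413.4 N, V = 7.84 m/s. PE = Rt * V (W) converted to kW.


Formula: PE = Rt * V / 1000 (kW)
Step 1 — PE (W) = 327413.4 * 7.84 = 2566921.056 W
Step 2 — PE (kW) = 2566921.056 / 1000 ≈ 2566.9 kW (5 s.f.)

2566.9 kW


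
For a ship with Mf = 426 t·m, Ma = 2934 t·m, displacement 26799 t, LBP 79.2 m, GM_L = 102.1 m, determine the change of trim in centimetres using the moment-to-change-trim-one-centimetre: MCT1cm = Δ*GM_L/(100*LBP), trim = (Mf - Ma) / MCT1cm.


Formula: net trimming moment = Mf - Ma; MCT1cm = Δ*GM_L/(100*LBP); trim = net moment / MCT1cm
Step 1 — net trimming moment = 426 - 2934 = -2508 t·m
Step 2 — MCT1cm = 26799 * 102.1 / (100 * 79.2) = 345.477 t·m/cm
Step 3 — trim = -2508 / 345.477 ≈ -7.2595 cm (5 s.f.)

-7.2595 cm


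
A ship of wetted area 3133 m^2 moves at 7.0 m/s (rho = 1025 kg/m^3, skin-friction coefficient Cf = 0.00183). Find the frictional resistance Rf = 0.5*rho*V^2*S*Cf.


Formula: Rf = 0.5 * rho * V^2 * S * Cf
Step 1 — V^2 = 7.0^2 = 49.0
Step 2 — 0.5 * rho * V^2 = 0.5 * 1025 * 49.0 = 25112.5
Step 3 — Rf = 25112.5 * 3133 * 0.00183 ≈ 143980 N (5 s.f.)

143980 N


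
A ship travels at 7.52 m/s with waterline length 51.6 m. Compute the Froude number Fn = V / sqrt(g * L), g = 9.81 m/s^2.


Formula: Fn = V / sqrt(g * L)
Step 1 — g * L = 9.81 * 51.6 = 506.196
Step 2 — sqrt(g * L) = sqrt(506.196) = 22.4988
Step 3 — Fn = 7.52 / 22.4988 ≈ 0.33424 (5 s.f.)

0.33424


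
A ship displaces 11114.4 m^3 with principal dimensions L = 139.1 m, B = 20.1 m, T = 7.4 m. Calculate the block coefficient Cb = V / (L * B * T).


Formula: Cb = V / (L * B * T)
Step 1 — L * B * T = 139.1 * 20.1 * 7.4 = 20689.734 m^3
Step 2 — Cb = 11114.4 / 20689.734 ≈ 0.53719 (5 s.f.)

0.53719


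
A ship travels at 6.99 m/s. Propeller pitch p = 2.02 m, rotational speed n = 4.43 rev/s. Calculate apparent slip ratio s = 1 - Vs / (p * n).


Formula: s = 1 - Vs / (p * n)
Step 1 — p * n = 2.02 * 4.43 = 8.9486
Step 2 — Vs / (p*n) = 6.99 / 8.9486 = 0.781128 (6 d.p.)
Step 3 — s = 1 - 0.781128 = 0.218872

0.218872


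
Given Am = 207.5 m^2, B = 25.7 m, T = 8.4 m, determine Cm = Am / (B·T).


Formula: Cm = Am / (B * T)
Step 1 — B * T = 25.7 * 8.4 = 215.88 m^2
Step 2 — Cm = 207.5 / 215.88 ≈ 0.96118 (5 s.f.)

0.96118


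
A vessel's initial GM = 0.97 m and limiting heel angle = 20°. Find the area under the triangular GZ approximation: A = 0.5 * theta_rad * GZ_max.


Formula: GZ_max = GM * sin(theta); Area = 0.5 * theta_rad * GZ_max
Step 1 — GZ_max = 0.97 * sin(20°) = 0.97 * 0.34202 = 0.331759 m
Step 2 — theta_rad = 20 * pi/180 = 0.349066 rad
Step 3 — Area = 0.5 * 0.349066 * 0.331759 ≈ 0.057903 m·rad (5 s.f.)

0.057903 m·rad


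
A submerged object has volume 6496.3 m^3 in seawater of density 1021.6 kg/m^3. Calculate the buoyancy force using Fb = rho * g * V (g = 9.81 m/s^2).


Formula: Fb = rho * g * V
Substituting: Fb = 1021.6 * 9.81 * 6496.3
Intermediate: 1021.6 * 9.81 = 10021.896
Result: Fb = 10021.896 * 6496.3 ≈ 65105000 N (5 s.f.)

65105000 N


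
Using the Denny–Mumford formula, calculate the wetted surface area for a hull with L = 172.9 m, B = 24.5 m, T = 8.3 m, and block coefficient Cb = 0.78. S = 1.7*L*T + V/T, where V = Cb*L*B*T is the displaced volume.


Formula: S = 1.7*L*T + V/T with V = Cb*L*B*T, i.e. S = L * (1.7*T + Cb*B)
Step 1 — 1.7*T = 1.7 * 8.3 = 14.11 m
Step 2 — Cb*B = 0.78 * 24.5 = 19.11 m
Step 3 — 1.7*T + Cb*B = 14.11 + 19.11 = 33.22 m
Step 4 — S = 172.9 * 33.22 ≈ 5743.7 m^2 (5 s.f.)

5743.7 m^2


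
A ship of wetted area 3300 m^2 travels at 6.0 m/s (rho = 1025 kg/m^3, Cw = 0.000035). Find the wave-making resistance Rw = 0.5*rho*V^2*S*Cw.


Formula: Rw = 0.5 * rho * V^2 * S * Cw
Step 1 — V^2 = 6.0^2 = 36.0
Step 2 — 0.5 * rho * V^2 = 0.5 * 1025 * 36.0 = 18450.0
Step 3 — Rw = 18450.0 * 3300 * 0.000035 ≈ 2131.0 N (5 s.f.)

2131.0 N


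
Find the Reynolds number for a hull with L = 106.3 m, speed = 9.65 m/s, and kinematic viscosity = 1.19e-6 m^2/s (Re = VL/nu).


Formula: Re = V * L / nu
Step 1 — V * L = 9.65 * 106.3 = 1025.795 m^2/s
Step 2 — Re = 1025.795 / 1.19e-6 = 8.62e+08

8.62e+08


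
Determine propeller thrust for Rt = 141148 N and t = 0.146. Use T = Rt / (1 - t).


Formula: T = Rt / (1 - t)
Step 1 — (1 - t) = 1 - 0.146 = 0.854
Step 2 — T = 141148 / 0.854 ≈ 165280 N (5 s.f.)

165280 N


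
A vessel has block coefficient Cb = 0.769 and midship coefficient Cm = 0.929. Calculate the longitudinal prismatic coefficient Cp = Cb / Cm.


Formula: Cp = Cb / Cm
Substituting: Cp = 0.769 / 0.929
Result: Cp ≈ 0.82777 (5 s.f.)

0.82777


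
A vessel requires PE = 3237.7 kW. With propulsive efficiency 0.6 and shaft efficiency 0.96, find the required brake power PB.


Formula: PB = PE / (eta_D * eta_S)
Step 1 — combined efficiency = eta_D * eta_S = 0.6 * 0.96 = 0.576
Step 2 — PB = 3237.7 / 0.576 ≈ 5621.0 kW (5 s.f.)

5621.0 kW


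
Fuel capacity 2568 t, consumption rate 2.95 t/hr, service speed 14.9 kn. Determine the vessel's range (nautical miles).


Formula: endurance = fuel / rate; range = endurance * speed
Step 1 — endurance = 2568 / 2.95 = 870.5085 hours
Step 2 — range = 870.5085 * 14.9 ≈ 12971 nautical miles (5 s.f.)

12971 NM


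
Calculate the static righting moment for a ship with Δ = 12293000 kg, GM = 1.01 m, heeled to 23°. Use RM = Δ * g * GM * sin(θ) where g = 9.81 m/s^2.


Formula: GZ = GM * sin(theta); RM = disp * g * GZ
Step 1 — GZ = 1.01 * sin(23°) = 1.01 * 0.390731 = 0.394638 m
Step 2 — RM = 12293000 * 9.81 * 0.394638 ≈ 47591000 N·m (5 s.f.)

47591000 N·m


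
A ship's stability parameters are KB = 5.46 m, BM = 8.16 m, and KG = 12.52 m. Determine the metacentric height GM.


Formula: GM = KB + BM - KG
Step 1 — KM = KB + BM = 5.46 + 8.16 = 13.62 m
Step 2 — GM = KM - KG = 13.62 - 12.52 = 1.1 m

1.1 m


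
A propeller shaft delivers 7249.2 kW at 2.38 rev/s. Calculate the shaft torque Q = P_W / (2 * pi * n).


Formula: Q = P_W / (2 * pi * n)
Step 1 — P_W = 7249.2 kW * 1000 = 7249200.0 W
Step 2 — 2 * pi * n = 2 * pi * 2.38 = 14.953981
Step 3 — Q = 7249200.0 / 14.953981 ≈ 484770 N·m (5 s.f.)

484770 N·m


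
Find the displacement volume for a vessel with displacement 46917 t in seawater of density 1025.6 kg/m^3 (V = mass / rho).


Formula: V = mass / rho
Step 1 — convert tonnes to kg: 46917 t * 1000 = 46917000 kg
Step 2 — V = 46917000 / 1025.6 ≈ 45746 m^3 (5 s.f.)

45746 m^3


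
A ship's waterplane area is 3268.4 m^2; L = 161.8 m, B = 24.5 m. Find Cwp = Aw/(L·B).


Formula: Cwp = Aw / (L * B)
Step 1 — L * B = 161.8 * 24.5 = 3964.1 m^2
Step 2 — Cwp = 3268.4 / 3964.1 ≈ 0.82450 (5 s.f.)

0.82450


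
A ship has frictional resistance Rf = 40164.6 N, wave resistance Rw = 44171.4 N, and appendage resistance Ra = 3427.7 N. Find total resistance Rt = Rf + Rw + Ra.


Formula: Rt = Rf + Rw + Ra
Substituting: Rt = 40164.6 + 44171.4 + 3427.7
Result: Rt = 87763.7 N

87763.7 N


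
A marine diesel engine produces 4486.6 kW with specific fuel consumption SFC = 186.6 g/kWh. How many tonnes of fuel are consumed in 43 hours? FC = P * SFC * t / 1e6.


Formula: FC (tonnes) = P * SFC * t / 1,000,000
Step 1 — P * SFC * t = 4486.6 * 186.6 * 43 = 35999581.08 g
Step 2 — FC (tonnes) = 35999581.08 / 1,000,000 ≈ 36.000 tonnes (5 s.f.)

36.000 tonnes


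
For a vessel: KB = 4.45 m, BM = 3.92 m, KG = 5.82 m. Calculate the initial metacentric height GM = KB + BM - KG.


Formula: GM = KB + BM - KG
Step 1 — KM = KB + BM = 4.45 + 3.92 = 8.37 m
Step 2 — GM = KM - KG = 8.37 - 5.82 = 2.55 m

2.55 m


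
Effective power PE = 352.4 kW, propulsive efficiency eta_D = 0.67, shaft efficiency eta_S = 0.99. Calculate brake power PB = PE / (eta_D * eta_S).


Formula: PB = PE / (eta_D * eta_S)
Step 1 — combined efficiency = eta_D * eta_S = 0.67 * 0.99 = 0.6633
Step 2 — PB = 352.4 / 0.6633 ≈ 531.28 kW (5 s.f.)

531.28 kW


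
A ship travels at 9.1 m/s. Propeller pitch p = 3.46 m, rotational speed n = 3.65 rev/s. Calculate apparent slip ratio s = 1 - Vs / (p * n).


Formula: s = 1 - Vs / (p * n)
Step 1 — p * n = 3.46 * 3.65 = 12.629
Step 2 — Vs / (p*n) = 9.1 / 12.629 = 0.720564 (6 d.p.)
Step 3 — s = 1 - 0.720564 = 0.279436

0.279436


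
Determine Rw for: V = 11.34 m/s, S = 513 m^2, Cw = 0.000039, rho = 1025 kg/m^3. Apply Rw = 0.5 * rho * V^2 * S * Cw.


Formula: Rw = 0.5 * rho * V^2 * S * Cw
Step 1 — V^2 = 11.34^2 = 128.5956
Step 2 — 0.5 * rho * V^2 = 0.5 * 1025 * 128.5956 = 65905.245
Step 3 — Rw = 65905.245 * 513 * 0.000039 ≈ 1318.6 N (5 s.f.)

1318.6 N


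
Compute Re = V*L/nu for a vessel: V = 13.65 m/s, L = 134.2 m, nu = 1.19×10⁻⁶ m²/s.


Formula: Re = V * L / nu
Step 1 — V * L = 13.65 * 134.2 = 1831.83 m^2/s
Step 2 — Re = 1831.83 / 1.19e-6 = 1.54e+09

1.54e+09


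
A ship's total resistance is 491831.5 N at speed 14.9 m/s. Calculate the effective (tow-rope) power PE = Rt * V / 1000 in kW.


Formula: PE = Rt * V / 1000 (kW)
Step 1 — PE (W) = 491831.5 * 14.9 = 7328289.35 W
Step 2 — PE (kW) = 7328289.35 / 1000 ≈ 7328.3 kW (5 s.f.)

7328.3 kW


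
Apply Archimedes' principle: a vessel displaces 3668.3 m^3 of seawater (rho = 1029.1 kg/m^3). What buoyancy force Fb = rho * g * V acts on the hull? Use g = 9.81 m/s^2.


Formula: Fb = rho * g * V
Substituting: Fb = 1029.1 * 9.81 * 3668.3
Intermediate: 1029.1 * 9.81 = 10095.471
Result: Fb = 10095.471 * 3668.3 ≈ 37033000 N (5 s.f.)

37033000 N


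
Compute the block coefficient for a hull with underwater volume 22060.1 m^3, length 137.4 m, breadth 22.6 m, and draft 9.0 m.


Formula: Cb = V / (L * B * T)
Step 1 — L * B * T = 137.4 * 22.6 * 9.0 = 27947.16 m^3
Step 2 — Cb = 22060.1 / 27947.16 ≈ 0.78935 (5 s.f.)

0.78935


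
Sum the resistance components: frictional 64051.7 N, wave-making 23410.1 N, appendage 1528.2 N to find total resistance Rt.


Formula: Rt = Rf + Rw + Ra
Substituting: Rt = 64051.7 + 23410.1 + 1528.2
Result: Rt = 88990.0 N

88990.0 N


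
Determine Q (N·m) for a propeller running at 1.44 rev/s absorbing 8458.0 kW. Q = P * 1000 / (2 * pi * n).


Formula: Q = P_W / (2 * pi * n)
Step 1 — P_W = 8458.0 kW * 1000 = 8458000.0 W
Step 2 — 2 * pi * n = 2 * pi * 1.44 = 9.047787
Step 3 — Q = 8458000.0 / 9.047787 ≈ 934810 N·m (5 s.f.)

934810 N·m


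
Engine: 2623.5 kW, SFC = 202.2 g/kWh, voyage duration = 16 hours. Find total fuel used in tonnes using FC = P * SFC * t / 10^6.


Formula: FC (tonnes) = P * SFC * t / 1,000,000
Step 1 — P * SFC * t = 2623.5 * 202.2 * 16 = 8487547.2 g
Step 2 — FC (tonnes) = 8487547.2 / 1,000,000 ≈ 8.4875 tonnes (5 s.f.)

8.4875 tonnes


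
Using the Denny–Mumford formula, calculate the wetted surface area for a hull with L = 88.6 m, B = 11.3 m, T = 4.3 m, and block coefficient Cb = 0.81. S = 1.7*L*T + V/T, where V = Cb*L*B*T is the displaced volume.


Formula: S = 1.7*L*T + V/T with V = Cb*L*B*T, i.e. S = L * (1.7*T + Cb*B)
Step 1 — 1.7*T = 1.7 * 4.3 = 7.31 m
Step 2 — Cb*B = 0.81 * 11.3 = 9.153 m
Step 3 — 1.7*T + Cb*B = 7.31 + 9.153 = 16.463 m
Step 4 — S = 88.6 * 16.463 ≈ 1458.6 m^2 (5 s.f.)

1458.6 m^2


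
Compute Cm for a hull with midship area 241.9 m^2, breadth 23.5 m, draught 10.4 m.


Formula: Cm = Am / (B * T)
Step 1 — B * T = 23.5 * 10.4 = 244.4 m^2
Step 2 — Cm = 241.9 / 244.4 ≈ 0.98977 (5 s.f.)

0.98977


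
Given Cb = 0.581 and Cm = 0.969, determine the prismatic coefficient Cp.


Formula: Cp = Cb / Cm
Substituting: Cp = 0.581 / 0.969
Result: Cp ≈ 0.59959 (5 s.f.)

0.59959


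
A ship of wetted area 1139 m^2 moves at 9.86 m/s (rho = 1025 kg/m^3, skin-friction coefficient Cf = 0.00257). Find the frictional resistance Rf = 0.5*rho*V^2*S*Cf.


Formula: Rf = 0.5 * rho * V^2 * S * Cf
Step 1 — V^2 = 9.86^2 = 97.2196
Step 2 — 0.5 * rho * V^2 = 0.5 * 1025 * 97.2196 = 49825.045
Step 3 — Rf = 49825.045 * 1139 * 0.00257 ≈ 145850 N (5 s.f.)

145850 N


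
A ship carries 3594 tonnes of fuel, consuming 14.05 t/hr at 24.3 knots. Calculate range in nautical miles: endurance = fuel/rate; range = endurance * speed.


Formula: endurance = fuel / rate; range = endurance * speed
Step 1 — endurance = 3594 / 14.05 = 255.8007 hours
Step 2 — range = 255.8007 * 24.3 ≈ 6216.0 nautical miles (5 s.f.)

6216.0 NM


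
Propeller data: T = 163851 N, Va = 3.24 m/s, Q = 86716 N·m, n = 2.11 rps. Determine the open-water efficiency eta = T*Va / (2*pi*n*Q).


Formula: eta = T * Va / (2 * pi * n * Q)
Step 1 — numerator = T * Va = 163851 * 3.24 = 530877.24
Step 2 — 2 * pi * n = 2 * pi * 2.11 = 13.257521
Step 3 — denominator = 13.257521 * 86716 = 1149639.19
Step 4 — eta = 530877.24 / 1149639.19 ≈ 0.46178 (5 s.f.)

0.46178


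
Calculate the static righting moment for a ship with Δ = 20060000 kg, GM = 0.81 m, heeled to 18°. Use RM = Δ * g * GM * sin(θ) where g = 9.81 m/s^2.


Formula: GZ = GM * sin(theta); RM = disp * g * GZ
Step 1 — GZ = 0.81 * sin(18°) = 0.81 * 0.309017 = 0.250304 m
Step 2 — RM = 20060000 * 9.81 * 0.250304 ≈ 49257000 N·m (5 s.f.)

49257000 N·m


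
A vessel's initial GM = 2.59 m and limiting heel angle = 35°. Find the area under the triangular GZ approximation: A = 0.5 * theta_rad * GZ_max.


Formula: GZ_max = GM * sin(theta); Area = 0.5 * theta_rad * GZ_max
Step 1 — GZ_max = 2.59 * sin(35°) = 2.59 * 0.573576 = 1.485562 m
Step 2 — theta_rad = 35 * pi/180 = 0.610865 rad
Step 3 — Area = 0.5 * 0.610865 * 1.485562 ≈ 0.45374 m·rad (5 s.f.)

0.45374 m·rad


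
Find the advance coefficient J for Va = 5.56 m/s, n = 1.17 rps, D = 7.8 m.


Formula: J = Va / (n * D)
Step 1 — n * D = 1.17 * 7.8 = 9.126
Step 2 — J = 5.56 / 9.126 ≈ 0.60925 (5 s.f.)

0.60925


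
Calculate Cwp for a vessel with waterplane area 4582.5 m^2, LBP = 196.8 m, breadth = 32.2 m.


Formula: Cwp = Aw / (L * B)
Step 1 — L * B = 196.8 * 32.2 = 6336.96 m^2
Step 2 — Cwp = 4582.5 / 6336.96 ≈ 0.72314 (5 s.f.)

0.72314


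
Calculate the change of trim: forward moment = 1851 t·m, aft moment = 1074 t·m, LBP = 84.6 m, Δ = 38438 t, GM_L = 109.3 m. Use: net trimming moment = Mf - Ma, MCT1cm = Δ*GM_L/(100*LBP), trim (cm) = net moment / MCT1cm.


Formula: net trimming moment = Mf - Ma; MCT1cm = Δ*GM_L/(100*LBP); trim = net moment / MCT1cm
Step 1 — net trimming moment = 1851 - 1074 = 777 t·m
Step 2 — MCT1cm = 38438 * 109.3 / (100 * 84.6) = 496.6044 t·m/cm
Step 3 — trim = 777 / 496.6044 ≈ 1.5646 cm (5 s.f.)

1.5646 cm


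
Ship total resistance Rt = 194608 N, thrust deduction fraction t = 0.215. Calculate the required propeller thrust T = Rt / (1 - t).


Formula: T = Rt / (1 - t)
Step 1 — (1 - t) = 1 - 0.215 = 0.785
Step 2 — T = 194608 / 0.785 ≈ 247910 N (5 s.f.)

247910 N


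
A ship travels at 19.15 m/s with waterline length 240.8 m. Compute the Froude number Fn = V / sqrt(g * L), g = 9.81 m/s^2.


Formula: Fn = V / sqrt(g * L)
Step 1 — g * L = 9.81 * 240.8 = 2362.248
Step 2 — sqrt(g * L) = sqrt(2362.248) = 48.602963
Step 3 — Fn = 19.15 / 48.602963 ≈ 0.39401 (5 s.f.)

0.39401


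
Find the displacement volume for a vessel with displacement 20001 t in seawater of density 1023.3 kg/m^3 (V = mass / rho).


Formula: V = mass / rho
Step 1 — convert tonnes to kg: 20001 t * 1000 = 20001000 kg
Step 2 — V = 20001000 / 1023.3 ≈ 19546 m^3 (5 s.f.)

19546 m^3


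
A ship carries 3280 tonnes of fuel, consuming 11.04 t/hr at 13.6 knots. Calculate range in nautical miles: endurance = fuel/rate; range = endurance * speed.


Formula: endurance = fuel / rate; range = endurance * speed
Step 1 — endurance = 3280 / 11.04 = 297.1014 hours
Step 2 — range = 297.1014 * 13.6 ≈ 4040.6 nautical miles (5 s.f.)

4040.6 NM


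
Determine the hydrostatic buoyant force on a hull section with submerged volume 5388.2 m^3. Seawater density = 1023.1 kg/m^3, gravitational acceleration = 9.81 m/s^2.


Formula: Fb = rho * g * V
Substituting: Fb = 1023.1 * 9.81 * 5388.2
Intermediate: 1023.1 * 9.81 = 10036.611
Result: Fb = 10036.611 * 5388.2 ≈ 54079000 N (5 s.f.)

54079000 N


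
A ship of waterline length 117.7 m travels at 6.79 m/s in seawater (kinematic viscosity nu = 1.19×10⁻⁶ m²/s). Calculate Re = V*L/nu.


Formula: Re = V * L / nu
Step 1 — V * L = 6.79 * 117.7 = 799.183 m^2/s
Step 2 — Re = 799.183 / 1.19e-6 = 6.72e+08

6.72e+08


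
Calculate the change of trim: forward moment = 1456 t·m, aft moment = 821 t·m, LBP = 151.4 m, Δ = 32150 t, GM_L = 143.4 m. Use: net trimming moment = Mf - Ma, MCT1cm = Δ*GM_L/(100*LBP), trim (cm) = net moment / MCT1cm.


Formula: net trimming moment = Mf - Ma; MCT1cm = Δ*GM_L/(100*LBP); trim = net moment / MCT1cm
Step 1 — net trimming moment = 1456 - 821 = 635 t·m
Step 2 — MCT1cm = 32150 * 143.4 / (100 * 151.4) = 304.5119 t·m/cm
Step 3 — trim = 635 / 304.5119 ≈ 2.0853 cm (5 s.f.)

2.0853 cm


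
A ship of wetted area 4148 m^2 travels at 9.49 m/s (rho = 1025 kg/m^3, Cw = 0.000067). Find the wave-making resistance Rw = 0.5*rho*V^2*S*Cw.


Formula: Rw = 0.5 * rho * V^2 * S * Cw
Step 1 — V^2 = 9.49^2 = 90.0601
Step 2 — 0.5 * rho * V^2 = 0.5 * 1025 * 90.0601 = 46155.80125
Step 3 — Rw = 46155.80125 * 4148 * 0.000067 ≈ 12827 N (5 s.f.)

12827 N


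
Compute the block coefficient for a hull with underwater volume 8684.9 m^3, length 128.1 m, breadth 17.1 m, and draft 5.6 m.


Formula: Cb = V / (L * B * T)
Step 1 — L * B * T = 128.1 * 17.1 * 5.6 = 12266.856 m^3
Step 2 — Cb = 8684.9 / 12266.856 ≈ 0.70800 (5 s.f.)

0.70800


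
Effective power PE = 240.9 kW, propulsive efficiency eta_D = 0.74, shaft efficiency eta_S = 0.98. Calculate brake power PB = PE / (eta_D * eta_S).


Formula: PB = PE / (eta_D * eta_S)
Step 1 — combined efficiency = eta_D * eta_S = 0.74 * 0.98 = 0.7252
Step 2 — PB = 240.9 / 0.7252 ≈ 332.18 kW (5 s.f.)

332.18 kW


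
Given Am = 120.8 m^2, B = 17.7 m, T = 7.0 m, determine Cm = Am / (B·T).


Formula: Cm = Am / (B * T)
Step 1 — B * T = 17.7 * 7.0 = 123.9 m^2
Step 2 — Cm = 120.8 / 123.9 ≈ 0.97498 (5 s.f.)

0.97498


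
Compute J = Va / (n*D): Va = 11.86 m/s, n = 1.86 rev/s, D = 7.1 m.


Formula: J = Va / (n * D)
Step 1 — n * D = 1.86 * 7.1 = 13.206
Step 2 — J = 11.86 / 13.206 ≈ 0.89808 (5 s.f.)

0.89808


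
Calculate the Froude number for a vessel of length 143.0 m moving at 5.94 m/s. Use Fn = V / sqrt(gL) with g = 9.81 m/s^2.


Formula: Fn = V / sqrt(g * L)
Step 1 — g * L = 9.81 * 143.0 = 1402.83
Step 2 — sqrt(g * L) = sqrt(1402.83) = 37.454372
Step 3 — Fn = 5.94 / 37.454372 ≈ 0.15859 (5 s.f.)

0.15859


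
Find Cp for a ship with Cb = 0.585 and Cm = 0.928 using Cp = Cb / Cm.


Formula: Cp = Cb / Cm
Substituting: Cp = 0.585 / 0.928
Result: Cp ≈ 0.63039 (5 s.f.)

0.63039


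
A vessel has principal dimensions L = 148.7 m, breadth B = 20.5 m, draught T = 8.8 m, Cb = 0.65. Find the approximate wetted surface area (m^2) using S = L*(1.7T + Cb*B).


Formula: S = 1.7*L*T + V/T with V = Cb*L*B*T, i.e. S = L * (1.7*T + Cb*B)
Step 1 — 1.7*T = 1.7 * 8.8 = 14.96 m
Step 2 — Cb*B = 0.65 * 20.5 = 13.325 m
Step 3 — 1.7*T + Cb*B = 14.96 + 13.325 = 28.285 m
Step 4 — S = 148.7 * 28.285 ≈ 4206.0 m^2 (5 s.f.)

4206.0 m^2


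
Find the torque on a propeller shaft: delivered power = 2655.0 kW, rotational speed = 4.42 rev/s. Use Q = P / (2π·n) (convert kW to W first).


Formula: Q = P_W / (2 * pi * n)
Step 1 — P_W = 2655.0 kW * 1000 = 2655000.0 W
Step 2 — 2 * pi * n = 2 * pi * 4.42 = 27.771679
Step 3 — Q = 2655000.0 / 27.771679 ≈ 95601 N·m (5 s.f.)

95601 N·m


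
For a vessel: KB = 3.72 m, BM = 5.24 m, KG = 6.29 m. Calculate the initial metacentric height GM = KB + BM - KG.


Formula: GM = KB + BM - KG
Step 1 — KM = KB + BM = 3.72 + 5.24 = 8.96 m
Step 2 — GM = KM - KG = 8.96 - 6.29 = 2.67 m

2.67 m


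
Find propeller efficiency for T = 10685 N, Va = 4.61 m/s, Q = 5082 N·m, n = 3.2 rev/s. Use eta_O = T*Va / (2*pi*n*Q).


Formula: eta = T * Va / (2 * pi * n * Q)
Step 1 — numerator = T * Va = 10685 * 4.61 = 49257.85
Step 2 — 2 * pi * n = 2 * pi * 3.2 = 20.106193
Step 3 — denominator = 20.106193 * 5082 = 102179.67
Step 4 — eta = 49257.85 / 102179.67 ≈ 0.48207 (5 s.f.)

0.48207


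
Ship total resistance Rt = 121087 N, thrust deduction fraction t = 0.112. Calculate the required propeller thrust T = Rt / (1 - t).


Formula: T = Rt / (1 - t)
Step 1 — (1 - t) = 1 - 0.112 = 0.888
Step 2 — T = 121087 / 0.888 ≈ 136360 N (5 s.f.)

136360 N


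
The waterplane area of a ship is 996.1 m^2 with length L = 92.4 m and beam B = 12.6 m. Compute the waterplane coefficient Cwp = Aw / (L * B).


Formula: Cwp = Aw / (L * B)
Step 1 — L * B = 92.4 * 12.6 = 1164.24 m^2
Step 2 — Cwp = 996.1 / 1164.24 ≈ 0.85558 (5 s.f.)

0.85558


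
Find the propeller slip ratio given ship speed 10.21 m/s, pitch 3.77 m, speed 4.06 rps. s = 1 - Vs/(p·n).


Formula: s = 1 - Vs / (p * n)
Step 1 — p * n = 3.77 * 4.06 = 15.3062
Step 2 — Vs / (p*n) = 10.21 / 15.3062 = 0.66705 (6 d.p.)
Step 3 — s = 1 - 0.66705 = 0.33295

0.33295


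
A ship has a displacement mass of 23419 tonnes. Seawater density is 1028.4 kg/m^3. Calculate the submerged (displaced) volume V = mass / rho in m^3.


Formula: V = mass / rho
Step 1 — convert tonnes to kg: 23419 t * 1000 = 23419000 kg
Step 2 — V = 23419000 / 1028.4 ≈ 22772 m^3 (5 s.f.)

22772 m^3


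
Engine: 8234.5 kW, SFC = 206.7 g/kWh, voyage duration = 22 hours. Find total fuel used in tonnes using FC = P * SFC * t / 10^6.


Formula: FC (tonnes) = P * SFC * t / 1,000,000
Step 1 — P * SFC * t = 8234.5 * 206.7 * 22 = 37445565.3 g
Step 2 — FC (tonnes) = 37445565.3 / 1,000,000 ≈ 37.446 tonnes (5 s.f.)

37.446 tonnes


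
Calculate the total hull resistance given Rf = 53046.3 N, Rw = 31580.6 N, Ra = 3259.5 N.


Formula: Rt = Rf + Rw + Ra
Substituting: Rt = 53046.3 + 31580.6 + 3259.5
Result: Rt = 87886.4 N

87886.4 N


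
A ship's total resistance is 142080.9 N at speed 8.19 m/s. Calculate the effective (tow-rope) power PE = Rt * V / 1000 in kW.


Formula: PE = Rt * V / 1000 (kW)
Step 1 — PE (W) = 142080.9 * 8.19 = 1163642.571 W
Step 2 — PE (kW) = 1163642.571 / 1000 ≈ 1163.6 kW (5 s.f.)

1163.6 kW


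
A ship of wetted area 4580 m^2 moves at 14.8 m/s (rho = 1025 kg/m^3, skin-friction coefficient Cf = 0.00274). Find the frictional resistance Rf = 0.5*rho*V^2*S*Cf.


Formula: Rf = 0.5 * rho * V^2 * S * Cf
Step 1 — V^2 = 14.8^2 = 219.04
Step 2 — 0.5 * rho * V^2 = 0.5 * 1025 * 219.04 = 112258.0
Step 3 — Rf = 112258.0 * 4580 * 0.00274 ≈ 1408700 N (5 s.f.)

1408700 N


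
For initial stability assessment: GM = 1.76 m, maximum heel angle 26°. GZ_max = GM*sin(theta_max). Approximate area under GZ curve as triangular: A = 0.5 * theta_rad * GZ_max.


Formula: GZ_max = GM * sin(theta); Area = 0.5 * theta_rad * GZ_max
Step 1 — GZ_max = 1.76 * sin(26°) = 1.76 * 0.438371 = 0.771533 m
Step 2 — theta_rad = 26 * pi/180 = 0.453786 rad
Step 3 — Area = 0.5 * 0.453786 * 0.771533 ≈ 0.17506 m·rad (5 s.f.)

0.17506 m·rad


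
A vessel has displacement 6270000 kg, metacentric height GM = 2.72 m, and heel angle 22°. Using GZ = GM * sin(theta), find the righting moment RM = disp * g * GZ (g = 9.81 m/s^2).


Formula: GZ = GM * sin(theta); RM = disp * g * GZ
Step 1 — GZ = 2.72 * sin(22°) = 2.72 * 0.374607 = 1.018931 m
Step 2 — RM = 6270000 * 9.81 * 1.018931 ≈ 62673000 N·m (5 s.f.)

62673000 N·m


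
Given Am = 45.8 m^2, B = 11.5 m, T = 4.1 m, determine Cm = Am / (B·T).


Formula: Cm = Am / (B * T)
Step 1 — B * T = 11.5 * 4.1 = 47.15 m^2
Step 2 — Cm = 45.8 / 47.15 ≈ 0.97137 (5 s.f.)

0.97137


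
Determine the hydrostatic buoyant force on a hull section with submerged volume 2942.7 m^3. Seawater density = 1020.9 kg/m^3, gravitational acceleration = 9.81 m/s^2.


Formula: Fb = rho * g * V
Substituting: Fb = 1020.9 * 9.81 * 2942.7
Intermediate: 1020.9 * 9.81 = 10015.029
Result: Fb = 10015.029 * 2942.7 ≈ 29471000 N (5 s.f.)

29471000 N


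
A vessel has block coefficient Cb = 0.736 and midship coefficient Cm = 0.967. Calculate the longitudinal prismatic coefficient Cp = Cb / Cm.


Formula: Cp = Cb / Cm
Substituting: Cp = 0.736 / 0.967
Result: Cp ≈ 0.76112 (5 s.f.)

0.76112


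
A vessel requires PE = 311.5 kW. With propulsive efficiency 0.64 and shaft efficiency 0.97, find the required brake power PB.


Formula: PB = PE / (eta_D * eta_S)
Step 1 — combined efficiency = eta_D * eta_S = 0.64 * 0.97 = 0.6208
Step 2 — PB = 311.5 / 0.6208 ≈ 501.77 kW (5 s.f.)

501.77 kW


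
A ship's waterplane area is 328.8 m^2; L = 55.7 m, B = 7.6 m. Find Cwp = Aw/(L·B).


Formula: Cwp = Aw / (L * B)
Step 1 — L * B = 55.7 * 7.6 = 423.32 m^2
Step 2 — Cwp = 328.8 / 423.32 ≈ 0.77672 (5 s.f.)

0.77672


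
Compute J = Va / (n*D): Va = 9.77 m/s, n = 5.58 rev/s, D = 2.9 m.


Formula: J = Va / (n * D)
Step 1 — n * D = 5.58 * 2.9 = 16.182
Step 2 — J = 9.77 / 16.182 ≈ 0.60376 (5 s.f.)

0.60376


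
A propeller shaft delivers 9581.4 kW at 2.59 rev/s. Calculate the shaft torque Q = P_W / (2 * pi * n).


Formula: Q = P_W / (2 * pi * n)
Step 1 — P_W = 9581.4 kW * 1000 = 9581400.0 W
Step 2 — 2 * pi * n = 2 * pi * 2.59 = 16.27345
Step 3 — Q = 9581400.0 / 16.27345 ≈ 588770 N·m (5 s.f.)

588770 N·m


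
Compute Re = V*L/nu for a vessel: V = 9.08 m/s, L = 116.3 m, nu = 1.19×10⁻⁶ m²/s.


Formula: Re = V * L / nu
Step 1 — V * L = 9.08 * 116.3 = 1056.004 m^2/s
Step 2 — Re = 1056.004 / 1.19e-6 = 8.87e+08

8.87e+08


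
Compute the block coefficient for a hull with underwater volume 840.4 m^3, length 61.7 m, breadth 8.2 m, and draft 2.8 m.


Formula: Cb = V / (L * B * T)
Step 1 — L * B * T = 61.7 * 8.2 * 2.8 = 1416.632 m^3
Step 2 — Cb = 840.4 / 1416.632 ≈ 0.59324 (5 s.f.)

0.59324


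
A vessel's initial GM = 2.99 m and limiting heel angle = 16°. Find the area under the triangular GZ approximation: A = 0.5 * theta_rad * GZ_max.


Formula: GZ_max = GM * sin(theta); Area = 0.5 * theta_rad * GZ_max
Step 1 — GZ_max = 2.99 * sin(16°) = 2.99 * 0.275637 = 0.824155 m
Step 2 — theta_rad = 16 * pi/180 = 0.279253 rad
Step 3 — Area = 0.5 * 0.279253 * 0.824155 ≈ 0.11507 m·rad (5 s.f.)

0.11507 m·rad


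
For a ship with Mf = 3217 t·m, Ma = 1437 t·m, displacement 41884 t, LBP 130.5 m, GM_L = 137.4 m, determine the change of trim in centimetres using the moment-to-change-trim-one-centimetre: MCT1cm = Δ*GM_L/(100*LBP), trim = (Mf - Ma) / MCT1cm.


Formula: net trimming moment = Mf - Ma; MCT1cm = Δ*GM_L/(100*LBP); trim = net moment / MCT1cm
Step 1 — net trimming moment = 3217 - 1437 = 1780 t·m
Step 2 — MCT1cm = 41884 * 137.4 / (100 * 130.5) = 440.9856 t·m/cm
Step 3 — trim = 1780 / 440.9856 ≈ 4.0364 cm (5 s.f.)

4.0364 cm


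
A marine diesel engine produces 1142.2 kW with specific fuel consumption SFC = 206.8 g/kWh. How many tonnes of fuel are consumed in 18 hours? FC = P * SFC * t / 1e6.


Formula: FC (tonnes) = P * SFC * t / 1,000,000
Step 1 — P * SFC * t = 1142.2 * 206.8 * 18 = 4251725.28 g
Step 2 — FC (tonnes) = 4251725.28 / 1,000,000 ≈ 4.2517 tonnes (5 s.f.)

4.2517 tonnes


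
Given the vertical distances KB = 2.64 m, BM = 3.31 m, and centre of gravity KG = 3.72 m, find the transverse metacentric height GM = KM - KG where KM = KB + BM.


Formula: GM = KB + BM - KG
Step 1 — KM = KB + BM = 2.64 + 3.31 = 5.95 m
Step 2 — GM = KM - KG = 5.95 - 3.72 = 2.23 m

2.23 m


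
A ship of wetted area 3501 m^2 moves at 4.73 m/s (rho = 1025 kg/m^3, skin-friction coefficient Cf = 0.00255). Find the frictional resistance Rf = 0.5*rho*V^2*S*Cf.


Formula: Rf = 0.5 * rho * V^2 * S * Cf
Step 1 — V^2 = 4.73^2 = 22.3729
Step 2 — 0.5 * rho * V^2 = 0.5 * 1025 * 22.3729 = 11466.11125
Step 3 — Rf = 11466.11125 * 3501 * 0.00255 ≈ 102360 N (5 s.f.)

102360 N


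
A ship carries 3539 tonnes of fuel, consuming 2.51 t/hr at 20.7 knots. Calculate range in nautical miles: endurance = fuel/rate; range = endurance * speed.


Formula: endurance = fuel / rate; range = endurance * speed
Step 1 — endurance = 3539 / 2.51 = 1409.9602 hours
Step 2 — range = 1409.9602 * 20.7 ≈ 29186 nautical miles (5 s.f.)

29186 NM


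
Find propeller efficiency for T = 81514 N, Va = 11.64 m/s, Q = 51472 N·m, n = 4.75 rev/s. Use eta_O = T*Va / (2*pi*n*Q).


Formula: eta = T * Va / (2 * pi * n * Q)
Step 1 — numerator = T * Va = 81514 * 11.64 = 948822.96
Step 2 — 2 * pi * n = 2 * pi * 4.75 = 29.84513
Step 3 — denominator = 29.84513 * 51472 = 1536188.53
Step 4 — eta = 948822.96 / 1536188.53 ≈ 0.61765 (5 s.f.)

0.61765


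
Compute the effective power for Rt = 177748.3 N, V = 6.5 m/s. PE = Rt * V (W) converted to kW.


Formula: PE = Rt * V / 1000 (kW)
Step 1 — PE (W) = 177748.3 * 6.5 = 1155363.95 W
Step 2 — PE (kW) = 1155363.95 / 1000 ≈ 1155.4 kW (5 s.f.)

1155.4 kW


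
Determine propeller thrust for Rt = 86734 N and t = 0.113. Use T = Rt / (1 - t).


Formula: T = Rt / (1 - t)
Step 1 — (1 - t) = 1 - 0.113 = 0.887
Step 2 — T = 86734 / 0.887 ≈ 97784 N (5 s.f.)

97784 N


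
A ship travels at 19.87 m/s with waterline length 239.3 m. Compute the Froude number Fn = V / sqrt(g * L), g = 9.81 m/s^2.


Formula: Fn = V / sqrt(g * L)
Step 1 — g * L = 9.81 * 239.3 = 2347.533
Step 2 — sqrt(g * L) = sqrt(2347.533) = 48.451347
Step 3 — Fn = 19.87 / 48.451347 ≈ 0.41010 (5 s.f.)

0.41010


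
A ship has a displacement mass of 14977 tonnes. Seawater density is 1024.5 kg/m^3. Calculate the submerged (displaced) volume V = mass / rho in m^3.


Formula: V = mass / rho
Step 1 — convert tonnes to kg: 14977 t * 1000 = 14977000 kg
Step 2 — V = 14977000 / 1024.5 ≈ 14619 m^3 (5 s.f.)

14619 m^3


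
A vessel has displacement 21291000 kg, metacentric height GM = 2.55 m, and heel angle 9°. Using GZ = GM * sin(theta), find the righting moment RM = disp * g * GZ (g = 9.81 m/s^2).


Formula: GZ = GM * sin(theta); RM = disp * g * GZ
Step 1 — GZ = 2.55 * sin(9°) = 2.55 * 0.156434 = 0.398907 m
Step 2 — RM = 21291000 * 9.81 * 0.398907 ≈ 83318000 N·m (5 s.f.)

83318000 N·m


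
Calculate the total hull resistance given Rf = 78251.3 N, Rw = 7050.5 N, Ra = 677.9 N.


Formula: Rt = Rf + Rw + Ra
Substituting: Rt = 78251.3 + 7050.5 + 677.9
Result: Rt = 85979.7 N

85979.7 N


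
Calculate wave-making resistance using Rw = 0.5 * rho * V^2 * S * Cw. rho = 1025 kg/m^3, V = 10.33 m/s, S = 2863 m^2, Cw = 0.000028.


Formula: Rw = 0.5 * rho * V^2 * S * Cw
Step 1 — V^2 = 10.33^2 = 106.7089
Step 2 — 0.5 * rho * V^2 = 0.5 * 1025 * 106.7089 = 54688.31125
Step 3 — Rw = 54688.31125 * 2863 * 0.000028 ≈ 4384.0 N (5 s.f.)

4384.0 N


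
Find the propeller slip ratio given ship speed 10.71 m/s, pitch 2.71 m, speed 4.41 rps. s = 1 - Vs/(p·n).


Formula: s = 1 - Vs / (p * n)
Step 1 — p * n = 2.71 * 4.41 = 11.9511
Step 2 — Vs / (p*n) = 10.71 / 11.9511 = 0.896152 (6 d.p.)
Step 3 — s = 1 - 0.896152 = 0.103848

0.103848


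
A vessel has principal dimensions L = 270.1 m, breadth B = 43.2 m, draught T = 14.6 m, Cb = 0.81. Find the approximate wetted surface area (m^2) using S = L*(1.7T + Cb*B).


Formula: S = 1.7*L*T + V/T with V = Cb*L*B*T, i.e. S = L * (1.7*T + Cb*B)
Step 1 — 1.7*T = 1.7 * 14.6 = 24.82 m
Step 2 — Cb*B = 0.81 * 43.2 = 34.992 m
Step 3 — 1.7*T + Cb*B = 24.82 + 34.992 = 59.812 m
Step 4 — S = 270.1 * 59.812 ≈ 16155 m^2 (5 s.f.)

16155 m^2


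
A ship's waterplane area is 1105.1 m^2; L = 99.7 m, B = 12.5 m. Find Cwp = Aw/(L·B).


Formula: Cwp = Aw / (L * B)
Step 1 — L * B = 99.7 * 12.5 = 1246.25 m^2
Step 2 — Cwp = 1105.1 / 1246.25 ≈ 0.88674 (5 s.f.)

0.88674


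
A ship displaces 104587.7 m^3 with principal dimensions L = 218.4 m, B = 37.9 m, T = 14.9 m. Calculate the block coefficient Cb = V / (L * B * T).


Formula: Cb = V / (L * B * T)
Step 1 — L * B * T = 218.4 * 37.9 * 14.9 = 123332.664 m^3
Step 2 — Cb = 104587.7 / 123332.664 ≈ 0.84801 (5 s.f.)

0.84801


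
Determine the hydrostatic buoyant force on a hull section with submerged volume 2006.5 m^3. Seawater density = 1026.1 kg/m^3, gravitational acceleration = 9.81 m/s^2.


Formula: Fb = rho * g * V
Substituting: Fb = 1026.1 * 9.81 * 2006.5
Intermediate: 1026.1 * 9.81 = 10066.041
Result: Fb = 10066.041 * 2006.5 ≈ 20198000 N (5 s.f.)

20198000 N


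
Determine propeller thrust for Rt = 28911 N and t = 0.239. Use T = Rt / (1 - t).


Formula: T = Rt / (1 - t)
Step 1 — (1 - t) = 1 - 0.239 = 0.761
Step 2 — T = 28911 / 0.761 ≈ 37991 N (5 s.f.)

37991 N


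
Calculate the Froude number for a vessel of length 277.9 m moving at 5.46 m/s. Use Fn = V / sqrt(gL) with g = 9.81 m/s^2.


Formula: Fn = V / sqrt(g * L)
Step 1 — g * L = 9.81 * 277.9 = 2726.199
Step 2 — sqrt(g * L) = sqrt(2726.199) = 52.213016
Step 3 — Fn = 5.46 / 52.213016 ≈ 0.10457 (5 s.f.)

0.10457


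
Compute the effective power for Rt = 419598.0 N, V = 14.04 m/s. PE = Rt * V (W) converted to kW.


Formula: PE = Rt * V / 1000 (kW)
Step 1 — PE (W) = 419598.0 * 14.04 = 5891155.92 W
Step 2 — PE (kW) = 5891155.92 / 1000 ≈ 5891.2 kW (5 s.f.)

5891.2 kW


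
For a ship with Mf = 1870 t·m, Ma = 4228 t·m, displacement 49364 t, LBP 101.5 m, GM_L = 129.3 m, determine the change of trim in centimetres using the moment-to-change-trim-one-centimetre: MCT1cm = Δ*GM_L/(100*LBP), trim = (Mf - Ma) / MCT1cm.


Formula: net trimming moment = Mf - Ma; MCT1cm = Δ*GM_L/(100*LBP); trim = net moment / MCT1cm
Step 1 — net trimming moment = 1870 - 4228 = -2358 t·m
Step 2 — MCT1cm = 49364 * 129.3 / (100 * 101.5) = 628.8439 t·m/cm
Step 3 — trim = -2358 / 628.8439 ≈ -3.7497 cm (5 s.f.)

-3.7497 cm


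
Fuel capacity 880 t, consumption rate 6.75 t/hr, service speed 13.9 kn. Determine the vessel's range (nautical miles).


Formula: endurance = fuel / rate; range = endurance * speed
Step 1 — endurance = 880 / 6.75 = 130.3704 hours
Step 2 — range = 130.3704 * 13.9 ≈ 1812.1 nautical miles (5 s.f.)

1812.1 NM


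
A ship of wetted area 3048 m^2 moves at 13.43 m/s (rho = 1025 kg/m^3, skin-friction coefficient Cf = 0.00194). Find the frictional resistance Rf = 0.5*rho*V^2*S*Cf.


Formula: Rf = 0.5 * rho * V^2 * S * Cf
Step 1 — V^2 = 13.43^2 = 180.3649
Step 2 — 0.5 * rho * V^2 = 0.5 * 1025 * 180.3649 = 92437.01125
Step 3 — Rf = 92437.01125 * 3048 * 0.00194 ≈ 546590 N (5 s.f.)

546590 N


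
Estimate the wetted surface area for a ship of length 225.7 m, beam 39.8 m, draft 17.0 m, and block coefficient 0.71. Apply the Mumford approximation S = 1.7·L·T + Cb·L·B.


Formula: S = 1.7*L*T + V/T with V = Cb*L*B*T, i.e. S = L * (1.7*T + Cb*B)
Step 1 — 1.7*T = 1.7 * 17.0 = 28.9 m
Step 2 — Cb*B = 0.71 * 39.8 = 28.258 m
Step 3 — 1.7*T + Cb*B = 28.9 + 28.258 = 57.158 m
Step 4 — S = 225.7 * 57.158 ≈ 12901 m^2 (5 s.f.)

12901 m^2


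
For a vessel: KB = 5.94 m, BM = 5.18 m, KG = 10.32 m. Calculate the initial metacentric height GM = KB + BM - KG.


Formula: GM = KB + BM - KG
Step 1 — KM = KB + BM = 5.94 + 5.18 = 11.12 m
Step 2 — GM = KM - KG = 11.12 - 10.32 = 0.8 m

0.8 m


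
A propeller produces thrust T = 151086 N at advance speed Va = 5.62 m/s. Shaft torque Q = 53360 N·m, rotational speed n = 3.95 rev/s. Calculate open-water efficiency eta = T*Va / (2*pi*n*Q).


Formula: eta = T * Va / (2 * pi * n * Q)
Step 1 — numerator = T * Va = 151086 * 5.62 = 849103.32
Step 2 — 2 * pi * n = 2 * pi * 3.95 = 24.818582
Step 3 — denominator = 24.818582 * 53360 = 1324319.54
Step 4 — eta = 849103.32 / 1324319.54 ≈ 0.64116 (5 s.f.)

0.64116


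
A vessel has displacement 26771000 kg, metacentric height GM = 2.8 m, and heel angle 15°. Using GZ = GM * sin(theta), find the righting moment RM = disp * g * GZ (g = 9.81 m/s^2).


Formula: GZ = GM * sin(theta); RM = disp * g * GZ
Step 1 — GZ = 2.8 * sin(15°) = 2.8 * 0.258819 = 0.724693 m
Step 2 — RM = 26771000 * 9.81 * 0.724693 ≈ 190320000 N·m (5 s.f.)

190320000 N·m


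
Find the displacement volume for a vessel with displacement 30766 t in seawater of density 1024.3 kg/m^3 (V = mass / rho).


Formula: V = mass / rho
Step 1 — convert tonnes to kg: 30766 t * 1000 = 30766000 kg
Step 2 — V = 30766000 / 1024.3 ≈ 30036 m^3 (5 s.f.)

30036 m^3


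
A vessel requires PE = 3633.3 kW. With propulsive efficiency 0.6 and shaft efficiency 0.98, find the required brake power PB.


Formula: PB = PE / (eta_D * eta_S)
Step 1 — combined efficiency = eta_D * eta_S = 0.6 * 0.98 = 0.588
Step 2 — PB = 3633.3 / 0.588 ≈ 6179.1 kW (5 s.f.)

6179.1 kW


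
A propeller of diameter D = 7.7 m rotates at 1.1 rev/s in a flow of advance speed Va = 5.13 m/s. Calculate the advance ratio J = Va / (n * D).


Formula: J = Va / (n * D)
Step 1 — n * D = 1.1 * 7.7 = 8.47
Step 2 — J = 5.13 / 8.47 ≈ 0.60567 (5 s.f.)

0.60567


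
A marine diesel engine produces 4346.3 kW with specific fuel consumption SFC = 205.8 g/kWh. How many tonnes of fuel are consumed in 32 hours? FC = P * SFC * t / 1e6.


Formula: FC (tonnes) = P * SFC * t / 1,000,000
Step 1 — P * SFC * t = 4346.3 * 205.8 * 32 = 28622993.28 g
Step 2 — FC (tonnes) = 28622993.28 / 1,000,000 ≈ 28.623 tonnes (5 s.f.)

28.623 tonnes


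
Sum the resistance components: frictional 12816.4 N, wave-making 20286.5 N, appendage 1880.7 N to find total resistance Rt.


Formula: Rt = Rf + Rw + Ra
Substituting: Rt = 12816.4 + 20286.5 + 1880.7
Result: Rt = 34983.6 N

34983.6 N


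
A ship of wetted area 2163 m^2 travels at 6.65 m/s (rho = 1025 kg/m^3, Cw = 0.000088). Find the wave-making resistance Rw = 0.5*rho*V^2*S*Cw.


Formula: Rw = 0.5 * rho * V^2 * S * Cw
Step 1 — V^2 = 6.65^2 = 44.2225
Step 2 — 0.5 * rho * V^2 = 0.5 * 1025 * 44.2225 = 22664.03125
Step 3 — Rw = 22664.03125 * 2163 * 0.000088 ≈ 4314.0 N (5 s.f.)

4314.0 N


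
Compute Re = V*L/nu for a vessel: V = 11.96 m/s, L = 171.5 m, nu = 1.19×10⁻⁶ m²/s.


Formula: Re = V * L / nu
Step 1 — V * L = 11.96 * 171.5 = 2051.14 m^2/s
Step 2 — Re = 2051.14 / 1.19e-6 = 1.72e+09

1.72e+09


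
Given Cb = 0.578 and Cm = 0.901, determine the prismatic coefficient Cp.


Formula: Cp = Cb / Cm
Substituting: Cp = 0.578 / 0.901
Result: Cp ≈ 0.64151 (5 s.f.)

0.64151


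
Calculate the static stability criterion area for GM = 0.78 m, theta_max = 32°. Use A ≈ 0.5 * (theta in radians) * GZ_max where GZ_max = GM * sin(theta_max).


Formula: GZ_max = GM * sin(theta); Area = 0.5 * theta_rad * GZ_max
Step 1 — GZ_max = 0.78 * sin(32°) = 0.78 * 0.529919 = 0.413337 m
Step 2 — theta_rad = 32 * pi/180 = 0.558505 rad
Step 3 — Area = 0.5 * 0.558505 * 0.413337 ≈ 0.11543 m·rad (5 s.f.)

0.11543 m·rad


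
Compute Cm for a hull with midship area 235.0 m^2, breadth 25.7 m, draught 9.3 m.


Formula: Cm = Am / (B * T)
Step 1 — B * T = 25.7 * 9.3 = 239.01 m^2
Step 2 — Cm = 235.0 / 239.01 ≈ 0.98322 (5 s.f.)

0.98322
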